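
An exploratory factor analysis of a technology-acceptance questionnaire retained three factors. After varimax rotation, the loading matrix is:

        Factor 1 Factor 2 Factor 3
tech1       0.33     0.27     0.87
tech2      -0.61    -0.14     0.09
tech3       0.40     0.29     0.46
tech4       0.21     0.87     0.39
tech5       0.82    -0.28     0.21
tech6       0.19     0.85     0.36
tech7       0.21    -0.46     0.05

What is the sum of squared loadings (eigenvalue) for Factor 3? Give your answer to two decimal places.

SS loadings for Factor 3 = 0.87² + 0.09² + 0.46² + 0.39² + 0.21² + 0.36² + 0.05² = 0.7569 + 0.0081 + 0.2116 + 0.1521 + 0.0441 + 0.1296 + 0.0025 = 1.3049

1.30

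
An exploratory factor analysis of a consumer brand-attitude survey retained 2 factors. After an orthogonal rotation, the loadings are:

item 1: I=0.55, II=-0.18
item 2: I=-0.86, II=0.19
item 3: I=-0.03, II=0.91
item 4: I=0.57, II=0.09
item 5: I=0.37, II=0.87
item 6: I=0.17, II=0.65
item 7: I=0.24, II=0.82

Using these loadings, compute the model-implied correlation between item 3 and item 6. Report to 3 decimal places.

r̂ = Σ λ_i·λ_j across factors = (-0.03)(0.17) + (0.91)(0.65)
  = -0.0051 +0.5915 = 0.5864

0.586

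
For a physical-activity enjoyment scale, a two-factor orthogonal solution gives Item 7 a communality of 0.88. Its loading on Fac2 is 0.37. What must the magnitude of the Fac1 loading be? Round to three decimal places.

Under orthogonal rotation h² = Σλ², so λ_Fac1² = h² − (0.1369) = 0.88 − 0.1369 = 0.7431.
|λ| = √0.7431 = 0.8620.

0.862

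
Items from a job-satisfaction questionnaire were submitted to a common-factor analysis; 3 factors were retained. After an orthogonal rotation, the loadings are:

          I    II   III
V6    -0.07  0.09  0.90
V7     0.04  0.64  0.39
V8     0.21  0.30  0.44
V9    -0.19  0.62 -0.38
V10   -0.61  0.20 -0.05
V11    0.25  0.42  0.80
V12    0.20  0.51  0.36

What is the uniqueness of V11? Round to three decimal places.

h² = 0.25² + 0.42² + 0.80² = 0.0625 + 0.1764 + 0.6400 = 0.8789
Uniqueness u² = 1 − h² = 1 − 0.8789 = 0.1211

0.121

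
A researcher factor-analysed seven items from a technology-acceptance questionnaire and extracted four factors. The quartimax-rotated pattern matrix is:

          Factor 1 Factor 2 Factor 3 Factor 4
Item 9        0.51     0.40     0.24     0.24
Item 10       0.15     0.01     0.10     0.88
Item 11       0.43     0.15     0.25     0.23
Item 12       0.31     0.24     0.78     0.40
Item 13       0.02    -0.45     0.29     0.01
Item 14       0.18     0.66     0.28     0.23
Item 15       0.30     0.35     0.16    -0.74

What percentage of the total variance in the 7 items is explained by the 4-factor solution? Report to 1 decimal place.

60.8%

Communalities: 0.5353, 0.8070, 0.3228, 0.9221, 0.2871, 0.5993, 0.7857; Σh² = 4.2593.
Total variance with 7 standardized items is 7, so the solution explains 4.2593/7 = 0.6085 = 60.85%.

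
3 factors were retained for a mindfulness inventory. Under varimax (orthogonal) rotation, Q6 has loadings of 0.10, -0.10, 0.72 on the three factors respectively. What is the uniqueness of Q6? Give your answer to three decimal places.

h² = 0.10² + (-0.10)² + 0.72² = 0.0100 + 0.0100 + 0.5184 = 0.5384
Uniqueness u² = 1 − h² = 1 − 0.5384 = 0.4616

0.462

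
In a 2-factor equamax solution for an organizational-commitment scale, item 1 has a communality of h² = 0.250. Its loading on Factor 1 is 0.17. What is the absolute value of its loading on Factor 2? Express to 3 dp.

0.470

Under orthogonal rotation h² = Σλ², so λ_Factor 2² = h² − (0.0289) = 0.250 − 0.0289 = 0.2211.
|λ| = √0.2211 = 0.4702.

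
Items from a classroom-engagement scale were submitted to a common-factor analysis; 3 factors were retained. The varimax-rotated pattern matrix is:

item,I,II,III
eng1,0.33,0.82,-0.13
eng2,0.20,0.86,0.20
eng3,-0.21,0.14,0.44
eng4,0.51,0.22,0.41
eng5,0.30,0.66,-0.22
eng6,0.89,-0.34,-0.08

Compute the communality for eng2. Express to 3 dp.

h² = 0.20² + 0.86² + 0.20² = 0.0400 + 0.7396 + 0.0400 = 0.8196

0.820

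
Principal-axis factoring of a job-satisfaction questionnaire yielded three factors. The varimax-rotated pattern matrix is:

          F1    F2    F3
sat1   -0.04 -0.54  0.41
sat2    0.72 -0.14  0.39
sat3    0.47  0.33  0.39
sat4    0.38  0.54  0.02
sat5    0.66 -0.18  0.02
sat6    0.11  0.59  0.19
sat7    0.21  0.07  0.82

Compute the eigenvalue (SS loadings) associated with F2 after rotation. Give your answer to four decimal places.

SS loadings for F2 = (-0.54)² + (-0.14)² + 0.33² + 0.54² + (-0.18)² + 0.59² + 0.07² = 0.2916 + 0.0196 + 0.1089 + 0.2916 + 0.0324 + 0.3481 + 0.0049 = 1.0971

1.0971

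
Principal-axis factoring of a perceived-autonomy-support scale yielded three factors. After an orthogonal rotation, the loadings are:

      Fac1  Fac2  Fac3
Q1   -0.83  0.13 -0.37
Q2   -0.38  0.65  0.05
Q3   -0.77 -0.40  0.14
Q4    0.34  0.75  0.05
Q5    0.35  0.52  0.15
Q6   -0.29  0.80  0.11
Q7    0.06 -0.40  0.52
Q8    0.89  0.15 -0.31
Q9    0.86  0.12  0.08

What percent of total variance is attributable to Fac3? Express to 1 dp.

SS loadings for Fac3 = (-0.37)² + 0.05² + 0.14² + 0.05² + 0.15² + 0.11² + 0.52² + (-0.31)² + 0.08² = 0.5690
With 9 standardized items, total variance = 9. Proportion = 0.5690/9 = 0.0632 → 6.32%.

6.3%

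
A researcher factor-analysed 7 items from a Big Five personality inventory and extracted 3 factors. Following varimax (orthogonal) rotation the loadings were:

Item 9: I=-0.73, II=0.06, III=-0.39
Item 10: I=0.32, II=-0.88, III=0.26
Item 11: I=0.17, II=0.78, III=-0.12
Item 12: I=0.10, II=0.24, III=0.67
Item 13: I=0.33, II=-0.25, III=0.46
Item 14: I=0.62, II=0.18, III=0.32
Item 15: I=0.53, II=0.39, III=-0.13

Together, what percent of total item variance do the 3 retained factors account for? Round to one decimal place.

SS loadings by factor: 1.4484, 1.6910, 1.0139; total = 4.1533.
Total variance with 7 standardized items is 7, so the solution explains 4.1533/7 = 0.5933 = 59.33%.

59.3%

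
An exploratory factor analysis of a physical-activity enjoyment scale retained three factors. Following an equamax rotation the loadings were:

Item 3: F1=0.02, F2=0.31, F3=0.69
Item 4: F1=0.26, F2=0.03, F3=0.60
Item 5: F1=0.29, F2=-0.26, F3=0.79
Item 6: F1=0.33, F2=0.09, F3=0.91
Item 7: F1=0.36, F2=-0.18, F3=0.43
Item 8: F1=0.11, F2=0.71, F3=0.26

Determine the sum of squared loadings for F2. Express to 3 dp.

0.709

SS loadings for F2 = 0.31² + 0.03² + (-0.26)² + 0.09² + (-0.18)² + 0.71² = 0.0961 + 0.0009 + 0.0676 + 0.0081 + 0.0324 + 0.5041 = 0.7092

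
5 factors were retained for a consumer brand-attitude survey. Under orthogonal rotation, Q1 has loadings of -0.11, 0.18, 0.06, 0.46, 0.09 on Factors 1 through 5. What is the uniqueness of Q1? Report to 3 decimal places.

0.732

h² = (-0.11)² + 0.18² + 0.06² + 0.46² + 0.09² = 0.0121 + 0.0324 + 0.0036 + 0.2116 + 0.0081 = 0.2678
Uniqueness u² = 1 − h² = 1 − 0.2678 = 0.7322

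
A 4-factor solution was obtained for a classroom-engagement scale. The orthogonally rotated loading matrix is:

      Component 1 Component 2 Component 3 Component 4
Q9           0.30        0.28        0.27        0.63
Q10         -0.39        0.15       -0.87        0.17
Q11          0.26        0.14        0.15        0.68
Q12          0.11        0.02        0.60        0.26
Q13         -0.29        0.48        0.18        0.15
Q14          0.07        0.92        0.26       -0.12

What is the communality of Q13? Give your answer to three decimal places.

0.369

h² = (-0.29)² + 0.48² + 0.18² + 0.15² = 0.0841 + 0.2304 + 0.0324 + 0.0225 = 0.3694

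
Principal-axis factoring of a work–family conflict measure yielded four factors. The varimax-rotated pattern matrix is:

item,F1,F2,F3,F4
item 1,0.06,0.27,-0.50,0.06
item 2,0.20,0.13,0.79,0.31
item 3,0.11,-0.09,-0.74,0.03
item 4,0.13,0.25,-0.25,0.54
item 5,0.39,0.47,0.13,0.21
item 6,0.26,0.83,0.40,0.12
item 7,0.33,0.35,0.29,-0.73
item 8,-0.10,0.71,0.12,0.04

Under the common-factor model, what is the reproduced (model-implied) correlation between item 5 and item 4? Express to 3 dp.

r̂ = Σ λ_i·λ_j across factors = (0.39)(0.13) + (0.47)(0.25) + (0.13)(-0.25) + (0.21)(0.54)
  = +0.0507 +0.1175 -0.0325 +0.1134 = 0.2491

0.249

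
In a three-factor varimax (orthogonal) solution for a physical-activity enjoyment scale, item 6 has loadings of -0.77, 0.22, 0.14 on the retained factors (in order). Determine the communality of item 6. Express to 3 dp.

h² = (-0.77)² + 0.22² + 0.14² = 0.5929 + 0.0484 + 0.0196 = 0.6609

0.661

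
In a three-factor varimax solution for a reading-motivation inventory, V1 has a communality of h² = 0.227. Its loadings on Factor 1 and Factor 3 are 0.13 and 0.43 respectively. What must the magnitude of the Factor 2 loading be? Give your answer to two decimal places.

0.16

Under orthogonal rotation h² = Σλ², so λ_Factor 2² = h² − (0.2018) = 0.227 − 0.2018 = 0.0252.
|λ| = √0.0252 = 0.1587.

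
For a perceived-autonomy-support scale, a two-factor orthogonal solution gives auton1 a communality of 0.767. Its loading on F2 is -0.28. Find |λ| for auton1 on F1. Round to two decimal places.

0.83

Under orthogonal rotation h² = Σλ², so λ_F1² = h² − (0.0784) = 0.767 − 0.0784 = 0.6886.
|λ| = √0.6886 = 0.8298.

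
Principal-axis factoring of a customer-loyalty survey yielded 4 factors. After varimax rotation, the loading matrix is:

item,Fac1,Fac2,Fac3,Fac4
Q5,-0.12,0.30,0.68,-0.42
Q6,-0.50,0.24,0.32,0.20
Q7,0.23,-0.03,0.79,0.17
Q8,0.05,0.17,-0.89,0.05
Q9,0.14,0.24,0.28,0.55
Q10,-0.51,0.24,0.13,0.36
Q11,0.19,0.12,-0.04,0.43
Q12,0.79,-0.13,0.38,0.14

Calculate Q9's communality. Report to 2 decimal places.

h² = 0.14² + 0.24² + 0.28² + 0.55² = 0.0196 + 0.0576 + 0.0784 + 0.3025 = 0.4581

0.46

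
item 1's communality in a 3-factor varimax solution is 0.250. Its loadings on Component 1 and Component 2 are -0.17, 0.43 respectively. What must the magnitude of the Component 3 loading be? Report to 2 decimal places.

0.19

Under orthogonal rotation h² = Σλ², so λ_Component 3² = h² − (0.2138) = 0.250 − 0.2138 = 0.0362.
|λ| = √0.0362 = 0.1903.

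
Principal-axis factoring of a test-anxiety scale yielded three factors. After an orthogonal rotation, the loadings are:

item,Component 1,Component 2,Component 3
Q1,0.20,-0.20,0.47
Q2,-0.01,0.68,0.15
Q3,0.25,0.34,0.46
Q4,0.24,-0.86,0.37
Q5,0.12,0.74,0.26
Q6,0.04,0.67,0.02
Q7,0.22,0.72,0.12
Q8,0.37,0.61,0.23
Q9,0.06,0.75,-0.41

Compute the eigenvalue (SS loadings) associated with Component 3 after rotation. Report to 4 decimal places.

0.8953

SS loadings for Component 3 = 0.47² + 0.15² + 0.46² + 0.37² + 0.26² + 0.02² + 0.12² + 0.23² + (-0.41)² = 0.2209 + 0.0225 + 0.2116 + 0.1369 + 0.0676 + 0.0004 + 0.0144 + 0.0529 + 0.1681 = 0.8953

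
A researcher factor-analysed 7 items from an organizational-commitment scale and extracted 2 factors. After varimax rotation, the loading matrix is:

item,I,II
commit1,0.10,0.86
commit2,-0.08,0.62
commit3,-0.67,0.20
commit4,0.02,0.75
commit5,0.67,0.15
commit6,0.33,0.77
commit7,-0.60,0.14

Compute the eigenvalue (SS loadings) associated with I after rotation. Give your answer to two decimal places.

SS loadings for I = 0.10² + (-0.08)² + (-0.67)² + 0.02² + 0.67² + 0.33² + (-0.60)² = 0.0100 + 0.0064 + 0.4489 + 0.0004 + 0.4489 + 0.1089 + 0.3600 = 1.3835

1.38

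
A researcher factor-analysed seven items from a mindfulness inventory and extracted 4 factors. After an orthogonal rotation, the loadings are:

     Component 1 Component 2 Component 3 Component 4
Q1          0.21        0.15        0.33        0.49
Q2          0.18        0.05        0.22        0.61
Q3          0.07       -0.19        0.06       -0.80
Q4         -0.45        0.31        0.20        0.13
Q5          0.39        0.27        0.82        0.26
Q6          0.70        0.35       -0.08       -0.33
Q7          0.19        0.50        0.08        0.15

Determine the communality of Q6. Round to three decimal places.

0.728

h² = 0.70² + 0.35² + (-0.08)² + (-0.33)² = 0.4900 + 0.1225 + 0.0064 + 0.1089 = 0.7278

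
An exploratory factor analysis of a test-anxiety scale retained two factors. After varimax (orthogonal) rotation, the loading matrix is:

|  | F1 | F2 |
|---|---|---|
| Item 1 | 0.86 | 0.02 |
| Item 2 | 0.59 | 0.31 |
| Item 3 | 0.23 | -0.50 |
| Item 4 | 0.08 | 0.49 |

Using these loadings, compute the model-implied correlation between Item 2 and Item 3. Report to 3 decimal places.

-0.019

r̂ = Σ λ_i·λ_j across factors = (0.59)(0.23) + (0.31)(-0.50)
  = +0.1357 -0.1550 = -0.0193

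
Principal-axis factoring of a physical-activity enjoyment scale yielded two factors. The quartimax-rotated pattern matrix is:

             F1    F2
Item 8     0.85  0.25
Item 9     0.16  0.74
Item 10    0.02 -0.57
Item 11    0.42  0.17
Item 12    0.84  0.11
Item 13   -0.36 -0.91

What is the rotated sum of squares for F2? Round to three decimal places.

1.804

SS loadings for F2 = 0.25² + 0.74² + (-0.57)² + 0.17² + 0.11² + (-0.91)² = 0.0625 + 0.5476 + 0.3249 + 0.0289 + 0.0121 + 0.8281 = 1.8041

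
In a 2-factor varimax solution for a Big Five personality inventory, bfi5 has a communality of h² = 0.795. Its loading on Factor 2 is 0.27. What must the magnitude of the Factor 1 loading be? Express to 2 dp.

0.85

Under orthogonal rotation h² = Σλ², so λ_Factor 1² = h² − (0.0729) = 0.795 − 0.0729 = 0.7221.
|λ| = √0.7221 = 0.8498.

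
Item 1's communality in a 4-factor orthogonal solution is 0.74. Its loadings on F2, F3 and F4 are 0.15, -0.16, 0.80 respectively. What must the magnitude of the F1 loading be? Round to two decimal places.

0.23

Under orthogonal rotation h² = Σλ², so λ_F1² = h² − (0.6881) = 0.74 − 0.6881 = 0.0519.
|λ| = √0.0519 = 0.2278.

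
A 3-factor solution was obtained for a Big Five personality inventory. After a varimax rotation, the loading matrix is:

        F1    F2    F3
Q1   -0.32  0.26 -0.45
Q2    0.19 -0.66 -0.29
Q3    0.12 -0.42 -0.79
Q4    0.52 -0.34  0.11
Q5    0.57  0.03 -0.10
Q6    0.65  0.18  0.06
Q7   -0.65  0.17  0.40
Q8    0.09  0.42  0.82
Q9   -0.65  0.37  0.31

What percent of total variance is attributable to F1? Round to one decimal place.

SS loadings for F1 = (-0.32)² + 0.19² + 0.12² + 0.52² + 0.57² + 0.65² + (-0.65)² + 0.09² + (-0.65)² = 2.0238
With 9 standardized items, total variance = 9. Proportion = 2.0238/9 = 0.2249 → 22.49%.

22.5%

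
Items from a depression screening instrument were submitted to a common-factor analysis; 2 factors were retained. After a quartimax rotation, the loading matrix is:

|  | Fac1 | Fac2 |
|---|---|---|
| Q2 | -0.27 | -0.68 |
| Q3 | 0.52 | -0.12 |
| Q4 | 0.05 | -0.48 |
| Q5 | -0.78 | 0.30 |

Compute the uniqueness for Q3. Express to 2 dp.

0.72

h² = 0.52² + (-0.12)² = 0.2704 + 0.0144 = 0.2848
Uniqueness u² = 1 − h² = 1 − 0.2848 = 0.7152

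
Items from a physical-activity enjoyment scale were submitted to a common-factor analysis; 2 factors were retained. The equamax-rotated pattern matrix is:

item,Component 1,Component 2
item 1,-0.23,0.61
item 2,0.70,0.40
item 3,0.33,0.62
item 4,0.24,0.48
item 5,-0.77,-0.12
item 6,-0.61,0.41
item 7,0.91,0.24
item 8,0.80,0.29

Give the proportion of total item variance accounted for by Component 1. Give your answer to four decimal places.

0.3928

SS loadings for Component 1 = (-0.23)² + 0.70² + 0.33² + 0.24² + (-0.77)² + (-0.61)² + 0.91² + 0.80² = 3.1425
Proportion of variance = 3.1425 / 8 = 0.3928.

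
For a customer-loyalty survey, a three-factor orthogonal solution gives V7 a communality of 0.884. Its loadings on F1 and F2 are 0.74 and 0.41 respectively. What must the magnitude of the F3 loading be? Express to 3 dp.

0.410

Under orthogonal rotation h² = Σλ², so λ_F3² = h² − (0.7157) = 0.884 − 0.7157 = 0.1683.
|λ| = √0.1683 = 0.4102.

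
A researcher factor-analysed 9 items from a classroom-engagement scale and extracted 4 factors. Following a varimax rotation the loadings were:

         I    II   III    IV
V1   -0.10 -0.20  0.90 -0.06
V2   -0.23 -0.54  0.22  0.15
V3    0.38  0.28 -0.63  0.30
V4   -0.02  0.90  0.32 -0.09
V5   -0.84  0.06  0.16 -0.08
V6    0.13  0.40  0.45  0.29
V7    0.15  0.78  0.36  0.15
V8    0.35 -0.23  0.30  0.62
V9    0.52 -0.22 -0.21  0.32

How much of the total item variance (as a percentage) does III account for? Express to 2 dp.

SS loadings for III = 0.90² + 0.22² + (-0.63)² + 0.32² + 0.16² + 0.45² + 0.36² + 0.30² + (-0.21)² = 1.8495
With 9 standardized items, total variance = 9. Proportion = 1.8495/9 = 0.2055 → 20.55%.

20.55%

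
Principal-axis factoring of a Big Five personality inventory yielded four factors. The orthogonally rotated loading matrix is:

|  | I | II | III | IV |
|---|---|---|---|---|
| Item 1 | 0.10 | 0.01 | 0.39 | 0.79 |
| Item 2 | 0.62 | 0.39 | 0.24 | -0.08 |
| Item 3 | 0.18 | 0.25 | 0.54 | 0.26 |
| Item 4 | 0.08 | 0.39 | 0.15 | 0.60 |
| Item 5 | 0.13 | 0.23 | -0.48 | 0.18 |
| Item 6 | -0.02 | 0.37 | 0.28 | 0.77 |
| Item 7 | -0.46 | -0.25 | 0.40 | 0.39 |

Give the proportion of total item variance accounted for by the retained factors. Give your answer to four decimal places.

Communalities: 0.7863, 0.6005, 0.4541, 0.5410, 0.3326, 0.8086, 0.5862; Σh² = 4.1093.
Total variance with 7 standardized items is 7, so the solution explains 4.1093/7 = 0.5870.

0.5870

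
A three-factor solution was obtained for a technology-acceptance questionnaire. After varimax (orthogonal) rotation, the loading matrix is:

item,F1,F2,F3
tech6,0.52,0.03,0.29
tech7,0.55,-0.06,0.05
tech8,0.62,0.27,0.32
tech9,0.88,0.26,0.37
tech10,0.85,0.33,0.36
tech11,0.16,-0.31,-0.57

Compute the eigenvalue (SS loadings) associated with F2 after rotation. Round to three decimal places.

SS loadings for F2 = 0.03² + (-0.06)² + 0.27² + 0.26² + 0.33² + (-0.31)² = 0.0009 + 0.0036 + 0.0729 + 0.0676 + 0.1089 + 0.0961 = 0.3500

0.350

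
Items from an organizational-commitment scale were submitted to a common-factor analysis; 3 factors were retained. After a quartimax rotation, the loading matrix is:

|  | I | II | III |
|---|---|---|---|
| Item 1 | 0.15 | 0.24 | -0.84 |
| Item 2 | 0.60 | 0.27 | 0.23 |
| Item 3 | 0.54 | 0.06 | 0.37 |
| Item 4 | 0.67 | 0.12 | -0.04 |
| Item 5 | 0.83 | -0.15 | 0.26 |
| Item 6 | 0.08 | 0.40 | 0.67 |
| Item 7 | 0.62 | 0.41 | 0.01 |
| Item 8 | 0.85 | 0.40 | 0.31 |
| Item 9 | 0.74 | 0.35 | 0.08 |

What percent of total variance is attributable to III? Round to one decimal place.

16.8%

SS loadings for III = (-0.84)² + 0.23² + 0.37² + (-0.04)² + 0.26² + 0.67² + 0.01² + 0.31² + 0.08² = 1.5161
With 9 standardized items, total variance = 9. Proportion = 1.5161/9 = 0.1685 → 16.85%.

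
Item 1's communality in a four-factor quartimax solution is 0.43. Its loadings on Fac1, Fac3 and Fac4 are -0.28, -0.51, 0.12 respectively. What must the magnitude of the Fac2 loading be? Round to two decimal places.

Under orthogonal rotation h² = Σλ², so λ_Fac2² = h² − (0.3529) = 0.43 − 0.3529 = 0.0771.
|λ| = √0.0771 = 0.2777.

0.28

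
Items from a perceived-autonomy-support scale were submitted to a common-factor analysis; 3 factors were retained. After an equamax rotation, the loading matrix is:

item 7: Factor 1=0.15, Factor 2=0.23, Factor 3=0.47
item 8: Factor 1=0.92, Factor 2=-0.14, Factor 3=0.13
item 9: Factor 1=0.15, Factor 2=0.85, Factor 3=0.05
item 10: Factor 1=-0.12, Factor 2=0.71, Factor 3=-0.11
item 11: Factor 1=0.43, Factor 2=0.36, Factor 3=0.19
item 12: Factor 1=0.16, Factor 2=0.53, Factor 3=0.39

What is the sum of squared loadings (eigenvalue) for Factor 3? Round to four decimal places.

SS loadings for Factor 3 = 0.47² + 0.13² + 0.05² + (-0.11)² + 0.19² + 0.39² = 0.2209 + 0.0169 + 0.0025 + 0.0121 + 0.0361 + 0.1521 = 0.4406

0.4406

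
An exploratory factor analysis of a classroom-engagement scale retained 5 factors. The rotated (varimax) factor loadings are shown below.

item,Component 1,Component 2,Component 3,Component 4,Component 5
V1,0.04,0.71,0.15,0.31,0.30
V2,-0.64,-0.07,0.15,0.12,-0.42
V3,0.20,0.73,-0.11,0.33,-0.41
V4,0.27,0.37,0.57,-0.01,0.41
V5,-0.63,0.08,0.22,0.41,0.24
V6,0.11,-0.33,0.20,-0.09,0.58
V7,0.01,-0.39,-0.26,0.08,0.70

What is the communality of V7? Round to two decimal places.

0.72

h² = 0.01² + (-0.39)² + (-0.26)² + 0.08² + 0.70² = 0.0001 + 0.1521 + 0.0676 + 0.0064 + 0.4900 = 0.7162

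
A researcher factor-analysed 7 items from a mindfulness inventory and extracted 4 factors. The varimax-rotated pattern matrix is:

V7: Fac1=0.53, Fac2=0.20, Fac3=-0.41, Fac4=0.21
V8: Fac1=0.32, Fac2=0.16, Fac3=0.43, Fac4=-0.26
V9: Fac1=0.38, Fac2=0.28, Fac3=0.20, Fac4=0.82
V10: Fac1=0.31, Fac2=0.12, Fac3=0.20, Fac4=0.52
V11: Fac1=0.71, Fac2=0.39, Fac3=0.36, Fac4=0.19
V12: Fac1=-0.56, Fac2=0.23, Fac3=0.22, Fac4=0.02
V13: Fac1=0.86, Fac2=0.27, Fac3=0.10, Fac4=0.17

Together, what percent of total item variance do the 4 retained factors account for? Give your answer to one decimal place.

62.3%

Communalities: 0.5331, 0.3805, 0.9352, 0.4209, 0.8219, 0.4153, 0.8514; Σh² = 4.3583.
Total variance with 7 standardized items is 7, so the solution explains 4.3583/7 = 0.6226 = 62.26%.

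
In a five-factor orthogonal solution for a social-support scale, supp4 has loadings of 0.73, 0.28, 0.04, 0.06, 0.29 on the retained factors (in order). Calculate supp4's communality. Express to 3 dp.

0.701

h² = 0.73² + 0.28² + 0.04² + 0.06² + 0.29² = 0.5329 + 0.0784 + 0.0016 + 0.0036 + 0.0841 = 0.7006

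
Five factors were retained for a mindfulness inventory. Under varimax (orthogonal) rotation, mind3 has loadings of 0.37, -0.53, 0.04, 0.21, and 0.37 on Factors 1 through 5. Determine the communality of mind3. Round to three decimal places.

h² = 0.37² + (-0.53)² + 0.04² + 0.21² + 0.37² = 0.1369 + 0.2809 + 0.0016 + 0.0441 + 0.1369 = 0.6004

0.600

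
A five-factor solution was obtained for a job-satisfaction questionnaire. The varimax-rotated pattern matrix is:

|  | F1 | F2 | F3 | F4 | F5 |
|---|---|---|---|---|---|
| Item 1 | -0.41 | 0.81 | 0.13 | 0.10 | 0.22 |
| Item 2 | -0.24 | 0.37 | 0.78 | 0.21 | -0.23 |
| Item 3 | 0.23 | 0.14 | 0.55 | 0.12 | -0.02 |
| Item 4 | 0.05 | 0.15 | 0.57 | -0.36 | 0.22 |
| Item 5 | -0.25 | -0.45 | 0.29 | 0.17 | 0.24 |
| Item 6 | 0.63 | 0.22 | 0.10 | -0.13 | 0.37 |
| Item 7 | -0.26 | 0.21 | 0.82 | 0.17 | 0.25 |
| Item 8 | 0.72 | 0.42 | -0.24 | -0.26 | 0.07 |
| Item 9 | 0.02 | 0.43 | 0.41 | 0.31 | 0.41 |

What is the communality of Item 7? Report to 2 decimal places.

h² = (-0.26)² + 0.21² + 0.82² + 0.17² + 0.25² = 0.0676 + 0.0441 + 0.6724 + 0.0289 + 0.0625 = 0.8755

0.88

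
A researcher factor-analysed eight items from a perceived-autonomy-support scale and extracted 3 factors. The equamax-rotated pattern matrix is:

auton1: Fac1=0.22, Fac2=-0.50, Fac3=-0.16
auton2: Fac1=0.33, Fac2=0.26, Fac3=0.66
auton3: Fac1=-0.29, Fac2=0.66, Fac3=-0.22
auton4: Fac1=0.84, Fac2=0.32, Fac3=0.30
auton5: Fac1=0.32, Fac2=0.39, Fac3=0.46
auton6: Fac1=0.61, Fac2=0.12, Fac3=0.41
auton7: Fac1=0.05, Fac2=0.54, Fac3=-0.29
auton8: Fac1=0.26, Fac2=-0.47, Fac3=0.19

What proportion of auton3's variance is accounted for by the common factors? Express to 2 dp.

h² = (-0.29)² + 0.66² + (-0.22)² = 0.0841 + 0.4356 + 0.0484 = 0.5681

0.57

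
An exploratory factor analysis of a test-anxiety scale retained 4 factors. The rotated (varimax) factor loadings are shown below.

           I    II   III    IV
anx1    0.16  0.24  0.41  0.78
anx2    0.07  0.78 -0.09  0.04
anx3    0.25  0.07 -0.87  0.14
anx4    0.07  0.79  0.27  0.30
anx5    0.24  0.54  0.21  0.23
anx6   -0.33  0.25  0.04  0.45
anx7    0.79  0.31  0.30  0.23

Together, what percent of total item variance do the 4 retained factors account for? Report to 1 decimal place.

SS loadings by factor: 0.8885, 1.7452, 1.1417, 1.0279; total = 4.8033.
Total variance with 7 standardized items is 7, so the solution explains 4.8033/7 = 0.6862 = 68.62%.

68.6%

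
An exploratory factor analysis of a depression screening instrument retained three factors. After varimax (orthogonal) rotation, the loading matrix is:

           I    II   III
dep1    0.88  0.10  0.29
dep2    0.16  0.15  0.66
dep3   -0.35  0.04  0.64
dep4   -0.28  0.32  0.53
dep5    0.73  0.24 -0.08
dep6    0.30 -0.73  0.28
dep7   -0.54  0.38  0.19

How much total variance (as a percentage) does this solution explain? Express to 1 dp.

58.8%

SS loadings by factor: 1.9154, 0.8714, 1.3311; total = 4.1179.
Total variance with 7 standardized items is 7, so the solution explains 4.1179/7 = 0.5883 = 58.83%.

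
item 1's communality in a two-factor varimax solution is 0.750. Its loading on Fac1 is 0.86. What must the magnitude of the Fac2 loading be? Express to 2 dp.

Under orthogonal rotation h² = Σλ², so λ_Fac2² = h² − (0.7396) = 0.750 − 0.7396 = 0.0104.
|λ| = √0.0104 = 0.1020.

0.10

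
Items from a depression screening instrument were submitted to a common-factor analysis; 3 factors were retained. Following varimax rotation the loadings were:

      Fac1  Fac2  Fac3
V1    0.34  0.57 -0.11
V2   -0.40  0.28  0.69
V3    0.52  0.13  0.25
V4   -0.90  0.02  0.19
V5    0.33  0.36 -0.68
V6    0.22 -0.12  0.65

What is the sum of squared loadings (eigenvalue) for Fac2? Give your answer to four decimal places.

SS loadings for Fac2 = 0.57² + 0.28² + 0.13² + 0.02² + 0.36² + (-0.12)² = 0.3249 + 0.0784 + 0.0169 + 0.0004 + 0.1296 + 0.0144 = 0.5646

0.5646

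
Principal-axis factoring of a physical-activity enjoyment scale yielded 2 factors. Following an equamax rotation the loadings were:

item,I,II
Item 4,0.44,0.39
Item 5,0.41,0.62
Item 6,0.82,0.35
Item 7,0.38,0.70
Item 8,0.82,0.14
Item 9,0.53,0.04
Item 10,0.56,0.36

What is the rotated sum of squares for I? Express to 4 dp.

SS loadings for I = 0.44² + 0.41² + 0.82² + 0.38² + 0.82² + 0.53² + 0.56² = 0.1936 + 0.1681 + 0.6724 + 0.1444 + 0.6724 + 0.2809 + 0.3136 = 2.4454

2.4454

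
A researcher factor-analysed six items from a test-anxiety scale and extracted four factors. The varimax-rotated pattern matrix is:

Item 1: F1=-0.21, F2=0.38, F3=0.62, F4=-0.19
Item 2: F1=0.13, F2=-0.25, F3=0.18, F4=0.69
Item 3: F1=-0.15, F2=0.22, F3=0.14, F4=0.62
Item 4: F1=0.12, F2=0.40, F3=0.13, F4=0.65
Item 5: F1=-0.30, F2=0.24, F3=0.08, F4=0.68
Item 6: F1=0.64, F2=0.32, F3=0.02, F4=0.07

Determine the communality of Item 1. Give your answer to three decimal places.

0.609

h² = (-0.21)² + 0.38² + 0.62² + (-0.19)² = 0.0441 + 0.1444 + 0.3844 + 0.0361 = 0.6090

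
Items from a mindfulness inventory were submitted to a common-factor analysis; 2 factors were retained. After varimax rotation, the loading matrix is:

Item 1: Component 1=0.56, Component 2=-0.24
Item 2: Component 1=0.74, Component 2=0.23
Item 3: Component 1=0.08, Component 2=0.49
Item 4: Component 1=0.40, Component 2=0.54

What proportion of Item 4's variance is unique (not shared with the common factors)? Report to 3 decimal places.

h² = 0.40² + 0.54² = 0.1600 + 0.2916 = 0.4516
Uniqueness u² = 1 − h² = 1 − 0.4516 = 0.5484

0.548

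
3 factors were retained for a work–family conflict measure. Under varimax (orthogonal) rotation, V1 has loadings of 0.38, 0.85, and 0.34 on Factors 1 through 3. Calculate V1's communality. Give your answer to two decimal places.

0.98

h² = 0.38² + 0.85² + 0.34² = 0.1444 + 0.7225 + 0.1156 = 0.9825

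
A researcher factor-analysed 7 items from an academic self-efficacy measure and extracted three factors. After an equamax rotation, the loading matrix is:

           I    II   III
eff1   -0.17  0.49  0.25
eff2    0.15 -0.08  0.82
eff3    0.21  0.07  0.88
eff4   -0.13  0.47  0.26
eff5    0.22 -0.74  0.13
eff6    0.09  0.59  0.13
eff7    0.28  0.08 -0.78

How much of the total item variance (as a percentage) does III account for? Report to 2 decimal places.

31.70%

SS loadings for III = 0.25² + 0.82² + 0.88² + 0.26² + 0.13² + 0.13² + (-0.78)² = 2.2191
With 7 standardized items, total variance = 7. Proportion = 2.2191/7 = 0.3170 → 31.70%.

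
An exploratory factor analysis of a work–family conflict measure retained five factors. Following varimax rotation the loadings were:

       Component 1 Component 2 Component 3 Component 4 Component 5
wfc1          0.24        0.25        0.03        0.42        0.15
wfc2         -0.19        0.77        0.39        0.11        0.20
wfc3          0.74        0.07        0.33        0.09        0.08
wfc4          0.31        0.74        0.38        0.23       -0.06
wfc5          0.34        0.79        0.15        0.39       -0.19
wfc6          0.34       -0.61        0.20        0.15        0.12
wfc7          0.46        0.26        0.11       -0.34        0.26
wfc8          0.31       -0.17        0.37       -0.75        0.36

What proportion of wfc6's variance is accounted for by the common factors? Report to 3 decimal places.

h² = 0.34² + (-0.61)² + 0.20² + 0.15² + 0.12² = 0.1156 + 0.3721 + 0.0400 + 0.0225 + 0.0144 = 0.5646

0.565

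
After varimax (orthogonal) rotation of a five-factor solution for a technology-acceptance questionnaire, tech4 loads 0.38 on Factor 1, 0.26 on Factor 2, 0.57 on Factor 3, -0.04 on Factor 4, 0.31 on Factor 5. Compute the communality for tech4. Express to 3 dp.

0.635

h² = 0.38² + 0.26² + 0.57² + (-0.04)² + 0.31² = 0.1444 + 0.0676 + 0.3249 + 0.0016 + 0.0961 = 0.6346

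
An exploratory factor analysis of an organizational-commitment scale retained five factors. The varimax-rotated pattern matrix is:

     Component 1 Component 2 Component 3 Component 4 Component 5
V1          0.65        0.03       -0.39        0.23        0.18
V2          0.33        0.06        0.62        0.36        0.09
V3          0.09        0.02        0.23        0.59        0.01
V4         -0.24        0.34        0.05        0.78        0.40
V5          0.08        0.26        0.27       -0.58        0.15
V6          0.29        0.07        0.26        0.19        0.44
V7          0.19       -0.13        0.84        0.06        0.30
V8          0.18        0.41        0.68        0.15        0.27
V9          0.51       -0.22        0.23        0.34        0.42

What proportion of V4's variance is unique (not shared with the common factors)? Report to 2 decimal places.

h² = (-0.24)² + 0.34² + 0.05² + 0.78² + 0.40² = 0.0576 + 0.1156 + 0.0025 + 0.6084 + 0.1600 = 0.9441
Uniqueness u² = 1 − h² = 1 − 0.9441 = 0.0559

0.06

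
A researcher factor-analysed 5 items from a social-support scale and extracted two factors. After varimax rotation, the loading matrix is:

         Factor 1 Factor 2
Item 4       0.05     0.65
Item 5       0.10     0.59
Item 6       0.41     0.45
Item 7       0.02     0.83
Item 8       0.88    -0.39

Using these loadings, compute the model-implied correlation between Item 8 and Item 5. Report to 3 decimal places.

r̂ = Σ λ_i·λ_j across factors = (0.88)(0.10) + (-0.39)(0.59)
  = +0.0880 -0.2301 = -0.1421

-0.142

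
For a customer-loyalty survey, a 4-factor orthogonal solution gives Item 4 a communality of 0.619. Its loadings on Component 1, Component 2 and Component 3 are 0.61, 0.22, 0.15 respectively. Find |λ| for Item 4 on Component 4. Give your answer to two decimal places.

Under orthogonal rotation h² = Σλ², so λ_Component 4² = h² − (0.4430) = 0.619 − 0.4430 = 0.1760.
|λ| = √0.1760 = 0.4195.

0.42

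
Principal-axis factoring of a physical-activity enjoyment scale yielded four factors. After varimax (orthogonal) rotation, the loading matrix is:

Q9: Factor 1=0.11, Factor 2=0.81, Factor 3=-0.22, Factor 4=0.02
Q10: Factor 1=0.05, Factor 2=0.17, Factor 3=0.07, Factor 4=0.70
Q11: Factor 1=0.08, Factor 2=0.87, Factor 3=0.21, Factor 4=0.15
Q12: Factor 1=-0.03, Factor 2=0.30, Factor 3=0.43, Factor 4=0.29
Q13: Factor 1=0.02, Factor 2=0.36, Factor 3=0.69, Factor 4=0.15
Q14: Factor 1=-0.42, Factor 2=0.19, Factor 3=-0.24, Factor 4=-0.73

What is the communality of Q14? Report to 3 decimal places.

0.803

h² = (-0.42)² + 0.19² + (-0.24)² + (-0.73)² = 0.1764 + 0.0361 + 0.0576 + 0.5329 = 0.8030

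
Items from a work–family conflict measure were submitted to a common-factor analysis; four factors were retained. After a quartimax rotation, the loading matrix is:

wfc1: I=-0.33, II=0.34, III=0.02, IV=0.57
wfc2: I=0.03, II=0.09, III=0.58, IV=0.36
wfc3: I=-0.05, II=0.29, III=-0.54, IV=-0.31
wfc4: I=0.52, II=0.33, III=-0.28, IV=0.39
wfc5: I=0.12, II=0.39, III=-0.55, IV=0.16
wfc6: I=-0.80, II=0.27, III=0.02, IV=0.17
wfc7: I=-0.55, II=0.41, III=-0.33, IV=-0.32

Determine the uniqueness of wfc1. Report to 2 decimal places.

h² = (-0.33)² + 0.34² + 0.02² + 0.57² = 0.1089 + 0.1156 + 0.0004 + 0.3249 = 0.5498
Uniqueness u² = 1 − h² = 1 − 0.5498 = 0.4502

0.45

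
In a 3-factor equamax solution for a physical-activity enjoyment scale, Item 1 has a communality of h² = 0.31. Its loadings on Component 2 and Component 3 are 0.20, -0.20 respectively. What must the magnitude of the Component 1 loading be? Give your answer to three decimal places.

Under orthogonal rotation h² = Σλ², so λ_Component 1² = h² − (0.0800) = 0.31 − 0.0800 = 0.2300.
|λ| = √0.2300 = 0.4796.

0.480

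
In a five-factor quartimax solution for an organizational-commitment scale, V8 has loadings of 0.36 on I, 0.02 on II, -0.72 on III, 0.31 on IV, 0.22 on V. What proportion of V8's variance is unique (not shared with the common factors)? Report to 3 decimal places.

0.207

h² = 0.36² + 0.02² + (-0.72)² + 0.31² + 0.22² = 0.1296 + 0.0004 + 0.5184 + 0.0961 + 0.0484 = 0.7929
Uniqueness u² = 1 − h² = 1 − 0.7929 = 0.2071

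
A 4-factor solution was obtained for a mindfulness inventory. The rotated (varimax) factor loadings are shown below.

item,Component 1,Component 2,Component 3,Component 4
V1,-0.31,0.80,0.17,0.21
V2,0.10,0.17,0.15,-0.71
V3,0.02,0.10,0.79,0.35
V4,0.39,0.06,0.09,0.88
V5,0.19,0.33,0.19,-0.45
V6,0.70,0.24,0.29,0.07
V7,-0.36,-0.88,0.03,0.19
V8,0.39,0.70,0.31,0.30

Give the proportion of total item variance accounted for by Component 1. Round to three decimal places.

SS loadings for Component 1 = (-0.31)² + 0.10² + 0.02² + 0.39² + 0.19² + 0.70² + (-0.36)² + 0.39² = 1.0664
Proportion of variance = 1.0664 / 8 = 0.1333.

0.133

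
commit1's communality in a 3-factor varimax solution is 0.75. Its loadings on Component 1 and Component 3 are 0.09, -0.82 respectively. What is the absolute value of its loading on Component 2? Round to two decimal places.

Under orthogonal rotation h² = Σλ², so λ_Component 2² = h² − (0.6805) = 0.75 − 0.6805 = 0.0695.
|λ| = √0.0695 = 0.2636.

0.26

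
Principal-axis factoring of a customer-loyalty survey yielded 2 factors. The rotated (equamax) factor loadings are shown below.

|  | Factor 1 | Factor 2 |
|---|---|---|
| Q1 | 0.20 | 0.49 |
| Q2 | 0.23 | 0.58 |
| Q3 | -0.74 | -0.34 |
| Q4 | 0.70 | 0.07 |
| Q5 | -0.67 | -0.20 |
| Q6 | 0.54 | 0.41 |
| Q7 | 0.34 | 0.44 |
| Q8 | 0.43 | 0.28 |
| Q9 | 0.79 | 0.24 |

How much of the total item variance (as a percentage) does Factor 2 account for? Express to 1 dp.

13.7%

SS loadings for Factor 2 = 0.49² + 0.58² + (-0.34)² + 0.07² + (-0.20)² + 0.41² + 0.44² + 0.28² + 0.24² = 1.2347
With 9 standardized items, total variance = 9. Proportion = 1.2347/9 = 0.1372 → 13.72%.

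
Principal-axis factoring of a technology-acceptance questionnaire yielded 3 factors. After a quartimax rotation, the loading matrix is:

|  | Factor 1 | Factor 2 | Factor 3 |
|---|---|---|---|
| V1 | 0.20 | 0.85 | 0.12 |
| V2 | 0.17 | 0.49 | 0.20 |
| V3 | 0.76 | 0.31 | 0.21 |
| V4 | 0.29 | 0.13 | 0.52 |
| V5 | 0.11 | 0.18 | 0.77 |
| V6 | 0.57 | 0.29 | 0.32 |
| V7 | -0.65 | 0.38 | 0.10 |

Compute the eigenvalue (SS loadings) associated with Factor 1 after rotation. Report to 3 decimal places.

SS loadings for Factor 1 = 0.20² + 0.17² + 0.76² + 0.29² + 0.11² + 0.57² + (-0.65)² = 0.0400 + 0.0289 + 0.5776 + 0.0841 + 0.0121 + 0.3249 + 0.4225 = 1.4901

1.490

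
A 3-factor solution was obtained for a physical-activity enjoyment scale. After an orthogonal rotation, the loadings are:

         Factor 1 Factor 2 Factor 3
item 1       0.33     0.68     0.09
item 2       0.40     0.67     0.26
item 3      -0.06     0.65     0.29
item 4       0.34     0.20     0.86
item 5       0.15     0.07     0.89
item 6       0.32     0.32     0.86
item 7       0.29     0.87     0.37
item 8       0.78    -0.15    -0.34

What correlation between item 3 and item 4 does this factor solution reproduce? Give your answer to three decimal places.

0.359

r̂ = Σ λ_i·λ_j across factors = (-0.06)(0.34) + (0.65)(0.20) + (0.29)(0.86)
  = -0.0204 +0.1300 +0.2494 = 0.3590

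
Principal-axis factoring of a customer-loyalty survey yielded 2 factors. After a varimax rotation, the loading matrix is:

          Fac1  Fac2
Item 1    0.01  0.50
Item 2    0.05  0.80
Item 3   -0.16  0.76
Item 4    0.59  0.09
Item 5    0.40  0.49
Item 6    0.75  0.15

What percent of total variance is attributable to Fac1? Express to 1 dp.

18.3%

SS loadings for Fac1 = 0.01² + 0.05² + (-0.16)² + 0.59² + 0.40² + 0.75² = 1.0988
With 6 standardized items, total variance = 6. Proportion = 1.0988/6 = 0.1831 → 18.31%.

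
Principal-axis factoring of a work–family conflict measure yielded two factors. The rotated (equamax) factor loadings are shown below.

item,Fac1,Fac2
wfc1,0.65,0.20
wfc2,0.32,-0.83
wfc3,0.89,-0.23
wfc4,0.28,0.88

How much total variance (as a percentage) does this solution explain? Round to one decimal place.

Communalities: 0.4625, 0.7913, 0.8450, 0.8528; Σh² = 2.9516.
Total variance with 4 standardized items is 4, so the solution explains 2.9516/4 = 0.7379 = 73.79%.

73.8%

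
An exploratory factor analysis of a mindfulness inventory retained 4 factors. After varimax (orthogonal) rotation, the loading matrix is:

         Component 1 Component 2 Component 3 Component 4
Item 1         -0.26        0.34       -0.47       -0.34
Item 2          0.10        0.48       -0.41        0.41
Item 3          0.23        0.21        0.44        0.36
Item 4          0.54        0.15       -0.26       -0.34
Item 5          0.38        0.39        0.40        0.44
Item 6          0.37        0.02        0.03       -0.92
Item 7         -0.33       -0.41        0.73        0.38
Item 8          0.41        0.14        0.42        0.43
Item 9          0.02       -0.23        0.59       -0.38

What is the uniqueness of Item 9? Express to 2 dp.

h² = 0.02² + (-0.23)² + 0.59² + (-0.38)² = 0.0004 + 0.0529 + 0.3481 + 0.1444 = 0.5458
Uniqueness u² = 1 − h² = 1 − 0.5458 = 0.4542

0.45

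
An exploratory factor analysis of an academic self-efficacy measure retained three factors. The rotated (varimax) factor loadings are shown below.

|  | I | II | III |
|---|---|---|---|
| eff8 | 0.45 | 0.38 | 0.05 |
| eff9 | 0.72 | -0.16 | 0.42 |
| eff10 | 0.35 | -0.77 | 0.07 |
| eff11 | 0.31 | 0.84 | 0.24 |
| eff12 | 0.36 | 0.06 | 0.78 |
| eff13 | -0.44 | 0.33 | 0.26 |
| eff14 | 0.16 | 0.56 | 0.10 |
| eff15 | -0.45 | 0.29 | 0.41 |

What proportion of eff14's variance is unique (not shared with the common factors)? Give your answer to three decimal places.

h² = 0.16² + 0.56² + 0.10² = 0.0256 + 0.3136 + 0.0100 = 0.3492
Uniqueness u² = 1 − h² = 1 − 0.3492 = 0.6508

0.651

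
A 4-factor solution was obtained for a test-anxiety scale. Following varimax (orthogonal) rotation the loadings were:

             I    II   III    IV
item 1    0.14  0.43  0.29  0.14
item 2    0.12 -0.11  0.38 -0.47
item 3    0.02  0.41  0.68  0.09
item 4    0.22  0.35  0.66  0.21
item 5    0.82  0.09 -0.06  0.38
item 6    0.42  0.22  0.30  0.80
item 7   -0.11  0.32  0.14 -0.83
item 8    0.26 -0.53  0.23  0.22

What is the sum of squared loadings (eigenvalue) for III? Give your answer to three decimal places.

SS loadings for III = 0.29² + 0.38² + 0.68² + 0.66² + (-0.06)² + 0.30² + 0.14² + 0.23² = 0.0841 + 0.1444 + 0.4624 + 0.4356 + 0.0036 + 0.0900 + 0.0196 + 0.0529 = 1.2926

1.293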